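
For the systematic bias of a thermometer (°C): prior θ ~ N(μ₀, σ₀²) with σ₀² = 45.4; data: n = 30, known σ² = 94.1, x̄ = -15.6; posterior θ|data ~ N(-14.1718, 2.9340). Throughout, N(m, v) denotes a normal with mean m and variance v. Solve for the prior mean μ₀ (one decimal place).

The posterior mean is a precision-weighted average: μ_n = (τ₀μ₀ + τ_data·x̄)/(τ₀+τ_data), with τ₀=1/σ₀² and τ_data=n/σ².
Here τ₀ = 1/45.4 = 0.022026 and τ_data = 30/94.1 = 0.318810, so τ_n = 0.340836.
Rearranging for μ₀: μ₀ = (μ_n·τ_n − τ_data·x̄)/τ₀ = (-14.1718·0.340836 − 0.318810·-15.6) / 0.022026 = 0.143176/0.022026 ≈ 6.5.

μ₀ = 6.5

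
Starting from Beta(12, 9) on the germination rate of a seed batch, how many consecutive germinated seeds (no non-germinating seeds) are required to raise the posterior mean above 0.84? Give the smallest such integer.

k = 36

After k germinated seeds and 0 non-germinating seeds the posterior is Beta(12+k, 9), with mean (12+k)/(12+9+k).
Set (12+k)/(21+k) > 0.84 and solve: k > (0.84·21 − 12)/(1 − 0.84) = 35.250.
The smallest integer exceeding 35.250 is 36.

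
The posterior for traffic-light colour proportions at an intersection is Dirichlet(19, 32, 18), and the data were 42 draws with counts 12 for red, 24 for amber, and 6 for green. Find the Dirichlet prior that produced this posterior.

For a Dirichlet(α) prior with multinomial counts c, the posterior is Dirichlet(α + c) componentwise.
Subtract each count from the matching posterior parameter: 19−12=7, 32−24=8, 18−6=12.

Dirichlet(7, 8, 12)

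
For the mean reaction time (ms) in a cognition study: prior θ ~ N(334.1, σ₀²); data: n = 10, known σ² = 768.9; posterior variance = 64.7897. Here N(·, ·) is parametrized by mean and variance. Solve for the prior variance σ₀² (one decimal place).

For the Normal–Normal model with known σ², precisions add: τ_n = τ₀ + n/σ².
So 1/σ₀² = 1/64.7897 − 10/768.9 = 0.015435 − 0.013006 = 0.002429.
Hence σ₀² = 1/0.002429 ≈ 411.7.

σ₀² = 411.7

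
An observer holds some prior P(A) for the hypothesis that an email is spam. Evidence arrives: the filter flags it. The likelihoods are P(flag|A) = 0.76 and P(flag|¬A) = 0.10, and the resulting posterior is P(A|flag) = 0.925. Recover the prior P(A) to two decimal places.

In odds form, posterior odds = prior odds × likelihood ratio, so prior odds = posterior odds ÷ LR.
Posterior odds = 0.925/(1−0.925) = 12.3333. LR = 0.76/0.10 = 7.6000.
Prior odds = 12.3333/7.6000 = 1.6228, so P(A) = 1.6228/(1+1.6228) ≈ 0.62.

P(A) = 0.62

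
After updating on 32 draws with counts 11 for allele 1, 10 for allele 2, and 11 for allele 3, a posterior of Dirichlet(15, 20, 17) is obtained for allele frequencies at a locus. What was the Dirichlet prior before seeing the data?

Dirichlet(4, 10, 6)

For a Dirichlet(α) prior with multinomial counts c, the posterior is Dirichlet(α + c) componentwise.
Subtract each count from the matching posterior parameter: 15−11=4, 20−10=10, 17−11=6.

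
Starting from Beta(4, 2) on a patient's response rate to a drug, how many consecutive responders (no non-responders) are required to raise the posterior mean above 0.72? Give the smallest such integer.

After k responders and 0 non-responders the posterior is Beta(4+k, 2), with mean (4+k)/(4+2+k).
Set (4+k)/(6+k) > 0.72 and solve: k > (0.72·6 − 4)/(1 − 0.72) = 1.143.
The smallest integer exceeding 1.143 is 2, and checking k=2: (6)/(8) = 0.7500 > 0.72.

k = 2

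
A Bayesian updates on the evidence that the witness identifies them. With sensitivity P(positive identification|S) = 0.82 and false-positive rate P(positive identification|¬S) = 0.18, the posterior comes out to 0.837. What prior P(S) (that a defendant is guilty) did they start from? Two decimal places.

P(S) = 0.53

Bayes' rule in odds form gives O(S|E) = O(S)·[P(E|S)/P(E|¬S)], hence O(S) = O(S|E)/LR.
Posterior odds = 0.837/(1−0.837) = 5.1350. LR = 0.82/0.18 = 4.5556.
Prior odds = 5.1350/4.5556 = 1.1272, so P(S) = 1.1272/(1+1.1272) ≈ 0.53.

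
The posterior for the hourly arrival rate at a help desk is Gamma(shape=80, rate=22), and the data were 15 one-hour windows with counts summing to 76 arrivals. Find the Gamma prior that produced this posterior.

A Gamma(α, β) prior (rate parametrization) on a Poisson rate with n observations summing to S gives posterior Gamma(α+S, β+n).
So α = 80 − 76 = 4 and β = 22 − 15 = 7.

Gamma(shape=4, rate=7)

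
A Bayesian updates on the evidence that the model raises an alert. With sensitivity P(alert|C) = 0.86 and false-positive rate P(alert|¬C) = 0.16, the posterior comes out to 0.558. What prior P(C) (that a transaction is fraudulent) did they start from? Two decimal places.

Bayes' rule in odds form gives O(C|E) = O(C)·[P(E|C)/P(E|¬C)], hence O(C) = O(C|E)/LR.
Posterior odds = 0.558/(1−0.558) = 1.2624. LR = 0.86/0.16 = 5.3750.
Prior odds = 1.2624/5.3750 = 0.2349, so P(C) = 0.2349/(1+0.2349) ≈ 0.19.

P(C) = 0.19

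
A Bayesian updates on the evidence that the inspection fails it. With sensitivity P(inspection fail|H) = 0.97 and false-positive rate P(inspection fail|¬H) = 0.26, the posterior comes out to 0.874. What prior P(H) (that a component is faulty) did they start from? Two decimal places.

P(H) = 0.65

Bayes' rule in odds form gives O(H|E) = O(H)·[P(E|H)/P(E|¬H)], hence O(H) = O(H|E)/LR.
Posterior odds = 0.874/(1−0.874) = 6.9365. LR = 0.97/0.26 = 3.7308.
Prior odds = 6.9365/3.7308 = 1.8593, so P(H) = 1.8593/(1+1.8593) ≈ 0.65.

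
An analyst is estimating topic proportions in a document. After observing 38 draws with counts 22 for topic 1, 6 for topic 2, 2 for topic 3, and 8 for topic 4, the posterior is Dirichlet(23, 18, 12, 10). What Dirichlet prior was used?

Dirichlet(1, 12, 10, 2)

For a Dirichlet(α) prior with multinomial counts c, the posterior is Dirichlet(α + c) componentwise.
Subtract each count from the matching posterior parameter: 23−22=1, 18−6=12, 12−2=10, 10−8=2.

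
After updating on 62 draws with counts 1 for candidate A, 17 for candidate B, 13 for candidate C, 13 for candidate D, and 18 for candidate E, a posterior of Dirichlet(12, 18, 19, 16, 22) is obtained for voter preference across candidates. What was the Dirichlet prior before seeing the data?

Dirichlet(11, 1, 6, 3, 4)

For a Dirichlet(α) prior with multinomial counts c, the posterior is Dirichlet(α + c) componentwise.
Subtract each count from the matching posterior parameter: 12−1=11, 18−17=1, 19−13=6, 16−13=3, 22−18=4.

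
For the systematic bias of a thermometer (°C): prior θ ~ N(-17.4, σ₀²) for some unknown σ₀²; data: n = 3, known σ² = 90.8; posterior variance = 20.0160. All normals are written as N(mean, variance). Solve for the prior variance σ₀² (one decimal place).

Posterior precision equals prior precision plus data precision: 1/σ_n² = 1/σ₀² + n/σ².
So 1/σ₀² = 1/20.0160 − 3/90.8 = 0.049960 − 0.033040 = 0.016920.
Hence σ₀² = 1/0.016920 ≈ 59.1.

σ₀² = 59.1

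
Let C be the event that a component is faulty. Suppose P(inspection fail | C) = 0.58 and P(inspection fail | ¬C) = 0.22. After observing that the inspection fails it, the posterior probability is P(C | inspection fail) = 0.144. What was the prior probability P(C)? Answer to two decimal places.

P(C) = 0.06

Bayes' rule in odds form gives O(C|E) = O(C)·[P(E|C)/P(E|¬C)], hence O(C) = O(C|E)/LR.
Posterior odds = 0.144/(1−0.144) = 0.1682. LR = 0.58/0.22 = 2.6364.
Prior odds = 0.1682/2.6364 = 0.0638, so P(C) = 0.0638/(1+0.0638) ≈ 0.06.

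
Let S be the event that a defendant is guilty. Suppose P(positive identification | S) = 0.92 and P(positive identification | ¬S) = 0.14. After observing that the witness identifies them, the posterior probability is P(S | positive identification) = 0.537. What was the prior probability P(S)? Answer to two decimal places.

In odds form, posterior odds = prior odds × likelihood ratio, so prior odds = posterior odds ÷ LR.
Posterior odds = 0.537/(1−0.537) = 1.1598. LR = 0.92/0.14 = 6.5714.
Prior odds = 1.1598/6.5714 = 0.1765, so P(S) = 0.1765/(1+0.1765) ≈ 0.15.

P(S) = 0.15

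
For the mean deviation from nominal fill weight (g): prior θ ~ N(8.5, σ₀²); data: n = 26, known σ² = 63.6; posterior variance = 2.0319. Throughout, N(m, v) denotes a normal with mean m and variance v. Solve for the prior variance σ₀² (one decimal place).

Posterior precision equals prior precision plus data precision: 1/σ_n² = 1/σ₀² + n/σ².
So 1/σ₀² = 1/2.0319 − 26/63.6 = 0.492150 − 0.408805 = 0.083345.
Hence σ₀² = 1/0.083345 ≈ 12.0.

σ₀² = 12.0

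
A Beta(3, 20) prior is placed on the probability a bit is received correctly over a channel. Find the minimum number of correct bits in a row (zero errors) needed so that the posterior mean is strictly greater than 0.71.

After k correct bits and 0 errors the posterior is Beta(3+k, 20), with mean (3+k)/(3+20+k).
Set (3+k)/(23+k) > 0.71 and solve: k > (0.71·23 − 3)/(1 − 0.71) = 45.966.
The smallest integer exceeding 45.966 is 46.

k = 46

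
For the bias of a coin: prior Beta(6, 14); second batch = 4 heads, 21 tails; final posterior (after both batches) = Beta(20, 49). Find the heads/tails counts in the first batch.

Sequential conjugate updates are equivalent to a single update on the pooled data, so total successes = posterior α − prior α and total failures = posterior β − prior β.
Total across both batches: 20−6=14 heads, 49−14=35 tails.
Subtract the second batch: 14−4=10 heads and 35−21=14 tails.

10 heads and 14 tails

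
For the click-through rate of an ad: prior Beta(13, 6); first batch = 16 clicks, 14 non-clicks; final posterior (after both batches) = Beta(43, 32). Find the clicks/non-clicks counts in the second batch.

14 clicks and 12 non-clicks

Sequential conjugate updates are equivalent to a single update on the pooled data, so total successes = posterior α − prior α and total failures = posterior β − prior β.
Total across both batches: 43−13=30 clicks, 32−6=26 non-clicks.
Subtract the first batch: 30−16=14 clicks and 26−14=12 non-clicks.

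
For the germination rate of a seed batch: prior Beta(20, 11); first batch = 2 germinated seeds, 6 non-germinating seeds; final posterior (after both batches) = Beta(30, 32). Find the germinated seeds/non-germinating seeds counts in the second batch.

8 germinated seeds and 15 non-germinating seeds

Sequential conjugate updates are equivalent to a single update on the pooled data, so total successes = posterior α − prior α and total failures = posterior β − prior β.
Total across both batches: 30−20=10 germinated seeds, 32−11=21 non-germinating seeds.
Subtract the first batch: 10−2=8 germinated seeds and 21−6=15 non-germinating seeds.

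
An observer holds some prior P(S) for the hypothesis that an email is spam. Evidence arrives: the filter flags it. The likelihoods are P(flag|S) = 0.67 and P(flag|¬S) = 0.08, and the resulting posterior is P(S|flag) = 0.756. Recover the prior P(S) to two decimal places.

P(S) = 0.27

Bayes' rule in odds form gives O(S|E) = O(S)·[P(E|S)/P(E|¬S)], hence O(S) = O(S|E)/LR.
Posterior odds = 0.756/(1−0.756) = 3.0984. LR = 0.67/0.08 = 8.3750.
Prior odds = 3.0984/8.3750 = 0.3700, so P(S) = 0.3700/(1+0.3700) ≈ 0.27.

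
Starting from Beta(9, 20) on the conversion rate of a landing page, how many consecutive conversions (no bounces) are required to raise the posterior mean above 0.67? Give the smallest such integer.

After k conversions and 0 bounces the posterior is Beta(9+k, 20), with mean (9+k)/(9+20+k).
Set (9+k)/(29+k) > 0.67 and solve: k > (0.67·29 − 9)/(1 − 0.67) = 31.606.
The smallest integer exceeding 31.606 is 32.

k = 32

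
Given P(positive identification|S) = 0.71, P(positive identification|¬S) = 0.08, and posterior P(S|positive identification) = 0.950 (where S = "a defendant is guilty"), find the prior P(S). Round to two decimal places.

In odds form, posterior odds = prior odds × likelihood ratio, so prior odds = posterior odds ÷ LR.
Posterior odds = 0.950/(1−0.950) = 19.0000. LR = 0.71/0.08 = 8.8750.
Prior odds = 19.0000/8.8750 = 2.1408, so P(S) = 2.1408/(1+2.1408) ≈ 0.68.

P(S) = 0.68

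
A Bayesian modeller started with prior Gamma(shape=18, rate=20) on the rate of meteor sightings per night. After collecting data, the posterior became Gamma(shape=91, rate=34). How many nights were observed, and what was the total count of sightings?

A Gamma(α, β) prior (rate parametrization) on a Poisson rate with n observations summing to S gives posterior Gamma(α+S, β+n).
Matching: Σxᵢ = 91 − 18 = 73 and n = 34 − 20 = 14.

n = 14 nights with total 73 sightings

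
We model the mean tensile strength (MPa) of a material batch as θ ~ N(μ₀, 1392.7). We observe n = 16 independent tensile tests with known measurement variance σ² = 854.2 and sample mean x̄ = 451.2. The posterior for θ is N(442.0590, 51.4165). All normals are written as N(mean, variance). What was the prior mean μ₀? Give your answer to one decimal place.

The posterior mean is a precision-weighted average: μ_n = (τ₀μ₀ + τ_data·x̄)/(τ₀+τ_data), with τ₀=1/σ₀² and τ_data=n/σ².
Here τ₀ = 1/1392.7 = 0.000718 and τ_data = 16/854.2 = 0.018731, so τ_n = 0.019449.
Rearranging for μ₀: μ₀ = (μ_n·τ_n − τ_data·x̄)/τ₀ = (442.0590·0.019449 − 0.018731·451.2) / 0.000718 = 0.146178/0.000718 ≈ 203.6.

μ₀ = 203.6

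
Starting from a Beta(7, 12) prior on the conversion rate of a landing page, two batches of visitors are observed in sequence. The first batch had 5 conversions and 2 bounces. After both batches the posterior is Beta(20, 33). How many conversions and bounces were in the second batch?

8 conversions and 19 bounces

Sequential conjugate updates are equivalent to a single update on the pooled data, so total successes = posterior α − prior α and total failures = posterior β − prior β.
Total across both batches: 20−7=13 conversions, 33−12=21 bounces.
Subtract the first batch: 13−5=8 conversions and 21−2=19 bounces.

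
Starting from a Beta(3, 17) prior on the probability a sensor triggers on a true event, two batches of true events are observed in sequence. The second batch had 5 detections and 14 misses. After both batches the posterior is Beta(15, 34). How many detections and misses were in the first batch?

7 detections and 3 misses

Because Beta–binomial updating is additive in the counts, the combined data contributed (α_post−α_prior, β_post−β_prior) successes and failures.
Total across both batches: 15−3=12 detections, 34−17=17 misses.
Subtract the second batch: 12−5=7 detections and 17−14=3 misses.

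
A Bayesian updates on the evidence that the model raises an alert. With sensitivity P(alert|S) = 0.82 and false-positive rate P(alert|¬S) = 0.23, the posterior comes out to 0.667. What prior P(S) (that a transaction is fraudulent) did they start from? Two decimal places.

P(S) = 0.36

Bayes' rule in odds form gives O(S|E) = O(S)·[P(E|S)/P(E|¬S)], hence O(S) = O(S|E)/LR.
Posterior odds = 0.667/(1−0.667) = 2.0030. LR = 0.82/0.23 = 3.5652.
Prior odds = 2.0030/3.5652 = 0.5618, so P(S) = 0.5618/(1+0.5618) ≈ 0.36.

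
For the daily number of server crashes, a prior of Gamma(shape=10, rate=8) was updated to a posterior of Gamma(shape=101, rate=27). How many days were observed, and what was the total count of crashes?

Gamma–Poisson conjugacy: posterior shape = α + Σxᵢ, posterior rate = β + n.
Matching: Σxᵢ = 101 − 10 = 91 and n = 27 − 8 = 19.

n = 19 days with total 91 crashes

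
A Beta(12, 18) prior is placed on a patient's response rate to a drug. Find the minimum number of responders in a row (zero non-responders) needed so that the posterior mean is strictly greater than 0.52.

After k responders and 0 non-responders the posterior is Beta(12+k, 18), with mean (12+k)/(12+18+k).
Set (12+k)/(30+k) > 0.52 and solve: k > (0.52·30 − 12)/(1 − 0.52) = 7.500.
The smallest integer exceeding 7.500 is 8, and checking k=8: (20)/(38) = 0.5263 > 0.52.

k = 8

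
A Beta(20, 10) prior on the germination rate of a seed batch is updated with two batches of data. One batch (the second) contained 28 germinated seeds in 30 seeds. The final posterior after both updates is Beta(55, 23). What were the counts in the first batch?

Because Beta–binomial updating is additive in the counts, the combined data contributed (α_post−α_prior, β_post−β_prior) successes and failures.
Total across both batches: 55−20=35 germinated seeds, 23−10=13 non-germinating seeds.
Subtract the second batch: 35−28=7 germinated seeds and 13−2=11 non-germinating seeds.

7 germinated seeds and 11 non-germinating seeds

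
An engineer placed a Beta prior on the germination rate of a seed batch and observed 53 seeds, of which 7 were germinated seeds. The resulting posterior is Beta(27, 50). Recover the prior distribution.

Beta is conjugate to the binomial likelihood: posterior = Beta(a+s, b+f).
Subtract the data counts: 27−7=20, 50−46=4.

Beta(20, 4)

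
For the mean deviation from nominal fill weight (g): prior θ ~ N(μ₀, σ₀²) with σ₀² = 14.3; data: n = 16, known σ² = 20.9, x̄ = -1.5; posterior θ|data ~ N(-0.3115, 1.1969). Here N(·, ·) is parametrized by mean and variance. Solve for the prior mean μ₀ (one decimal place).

The posterior mean is a precision-weighted average: μ_n = (τ₀μ₀ + τ_data·x̄)/(τ₀+τ_data), with τ₀=1/σ₀² and τ_data=n/σ².
Here τ₀ = 1/14.3 = 0.069930 and τ_data = 16/20.9 = 0.765550, so τ_n = 0.835480.
Rearranging for μ₀: μ₀ = (μ_n·τ_n − τ_data·x̄)/τ₀ = (-0.3115·0.835480 − 0.765550·-1.5) / 0.069930 = 0.888073/0.069930 ≈ 12.7.

μ₀ = 12.7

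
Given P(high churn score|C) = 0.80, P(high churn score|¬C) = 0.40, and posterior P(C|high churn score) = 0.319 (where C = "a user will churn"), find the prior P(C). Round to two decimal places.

P(C) = 0.19

In odds form, posterior odds = prior odds × likelihood ratio, so prior odds = posterior odds ÷ LR.
Posterior odds = 0.319/(1−0.319) = 0.4684. LR = 0.80/0.40 = 2.0000.
Prior odds = 0.4684/2.0000 = 0.2342, so P(C) = 0.2342/(1+0.2342) ≈ 0.19.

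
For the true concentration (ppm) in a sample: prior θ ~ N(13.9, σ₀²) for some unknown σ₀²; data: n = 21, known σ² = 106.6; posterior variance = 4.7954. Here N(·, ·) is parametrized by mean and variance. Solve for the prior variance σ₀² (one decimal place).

For the Normal–Normal model with known σ², precisions add: τ_n = τ₀ + n/σ².
So 1/σ₀² = 1/4.7954 − 21/106.6 = 0.208533 − 0.196998 = 0.011535.
Hence σ₀² = 1/0.011535 ≈ 86.7.

σ₀² = 86.7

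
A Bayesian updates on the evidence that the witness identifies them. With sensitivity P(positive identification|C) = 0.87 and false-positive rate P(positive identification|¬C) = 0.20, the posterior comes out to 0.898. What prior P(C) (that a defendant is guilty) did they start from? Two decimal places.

P(C) = 0.67

In odds form, posterior odds = prior odds × likelihood ratio, so prior odds = posterior odds ÷ LR.
Posterior odds = 0.898/(1−0.898) = 8.8039. LR = 0.87/0.20 = 4.3500.
Prior odds = 8.8039/4.3500 = 2.0239, so P(C) = 2.0239/(1+2.0239) ≈ 0.67.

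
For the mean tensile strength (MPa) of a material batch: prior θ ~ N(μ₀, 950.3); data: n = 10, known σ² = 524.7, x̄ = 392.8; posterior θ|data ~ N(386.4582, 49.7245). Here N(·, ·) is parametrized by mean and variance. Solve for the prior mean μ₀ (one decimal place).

The posterior mean is a precision-weighted average: μ_n = (τ₀μ₀ + τ_data·x̄)/(τ₀+τ_data), with τ₀=1/σ₀² and τ_data=n/σ².
Here τ₀ = 1/950.3 = 0.001052 and τ_data = 10/524.7 = 0.019059, so τ_n = 0.020111.
Rearranging for μ₀: μ₀ = (μ_n·τ_n − τ_data·x̄)/τ₀ = (386.4582·0.020111 − 0.019059·392.8) / 0.001052 = 0.285686/0.001052 ≈ 271.6.

μ₀ = 271.6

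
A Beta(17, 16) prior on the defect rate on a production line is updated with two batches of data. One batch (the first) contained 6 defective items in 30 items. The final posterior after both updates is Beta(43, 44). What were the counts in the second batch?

Because Beta–binomial updating is additive in the counts, the combined data contributed (α_post−α_prior, β_post−β_prior) successes and failures.
Total across both batches: 43−17=26 defective items, 44−16=28 good items.
Subtract the first batch: 26−6=20 defective items and 28−24=4 good items.

20 defective items and 4 good items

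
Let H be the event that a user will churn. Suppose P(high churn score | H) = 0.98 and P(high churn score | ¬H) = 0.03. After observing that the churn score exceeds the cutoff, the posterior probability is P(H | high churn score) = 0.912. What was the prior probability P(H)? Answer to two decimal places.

In odds form, posterior odds = prior odds × likelihood ratio, so prior odds = posterior odds ÷ LR.
Posterior odds = 0.912/(1−0.912) = 10.3636. LR = 0.98/0.03 = 32.6667.
Prior odds = 10.3636/32.6667 = 0.3173, so P(H) = 0.3173/(1+0.3173) ≈ 0.24.

P(H) = 0.24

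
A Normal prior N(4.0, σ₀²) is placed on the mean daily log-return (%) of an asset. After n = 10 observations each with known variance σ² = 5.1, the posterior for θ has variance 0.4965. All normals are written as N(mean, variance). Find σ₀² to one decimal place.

For the Normal–Normal model with known σ², precisions add: τ_n = τ₀ + n/σ².
So 1/σ₀² = 1/0.4965 − 10/5.1 = 2.014099 − 1.960784 = 0.053315.
Hence σ₀² = 1/0.053315 ≈ 18.8.

σ₀² = 18.8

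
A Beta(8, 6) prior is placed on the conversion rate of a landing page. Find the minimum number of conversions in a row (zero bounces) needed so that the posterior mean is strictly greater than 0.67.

k = 5

After k conversions and 0 bounces the posterior is Beta(8+k, 6), with mean (8+k)/(8+6+k).
Set (8+k)/(14+k) > 0.67 and solve: k > (0.67·14 − 8)/(1 − 0.67) = 4.182.
The smallest integer exceeding 4.182 is 5.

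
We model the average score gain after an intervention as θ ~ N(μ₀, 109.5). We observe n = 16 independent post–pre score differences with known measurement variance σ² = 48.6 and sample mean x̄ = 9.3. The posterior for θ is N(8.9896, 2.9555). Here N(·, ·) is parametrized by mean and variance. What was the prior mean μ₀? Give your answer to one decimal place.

The posterior mean is a precision-weighted average: μ_n = (τ₀μ₀ + τ_data·x̄)/(τ₀+τ_data), with τ₀=1/σ₀² and τ_data=n/σ².
Here τ₀ = 1/109.5 = 0.009132 and τ_data = 16/48.6 = 0.329218, so τ_n = 0.338350.
Rearranging for μ₀: μ₀ = (μ_n·τ_n − τ_data·x̄)/τ₀ = (8.9896·0.338350 − 0.329218·9.3) / 0.009132 = -0.020096/0.009132 ≈ -2.2.

μ₀ = -2.2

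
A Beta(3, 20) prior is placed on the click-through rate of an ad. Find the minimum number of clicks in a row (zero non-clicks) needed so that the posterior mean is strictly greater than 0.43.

After k clicks and 0 non-clicks the posterior is Beta(3+k, 20), with mean (3+k)/(3+20+k).
Set (3+k)/(23+k) > 0.43 and solve: k > (0.43·23 − 3)/(1 − 0.43) = 12.088.
The smallest integer exceeding 12.088 is 13.

k = 13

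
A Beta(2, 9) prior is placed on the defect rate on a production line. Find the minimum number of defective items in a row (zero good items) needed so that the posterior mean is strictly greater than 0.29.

k = 2

After k defective items and 0 good items the posterior is Beta(2+k, 9), with mean (2+k)/(2+9+k).
Set (2+k)/(11+k) > 0.29 and solve: k > (0.29·11 − 2)/(1 − 0.29) = 1.676.
The smallest integer exceeding 1.676 is 2, and checking k=2: (4)/(13) = 0.3077 > 0.29.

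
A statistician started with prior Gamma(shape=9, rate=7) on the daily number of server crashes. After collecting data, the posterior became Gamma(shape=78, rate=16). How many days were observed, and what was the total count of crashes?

A Gamma(α, β) prior (rate parametrization) on a Poisson rate with n observations summing to S gives posterior Gamma(α+S, β+n).
Matching: Σxᵢ = 78 − 9 = 69 and n = 16 − 7 = 9.

n = 9 days with total 69 crashes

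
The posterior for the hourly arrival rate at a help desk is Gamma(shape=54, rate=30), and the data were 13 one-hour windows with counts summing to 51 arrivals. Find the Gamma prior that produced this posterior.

Gamma–Poisson conjugacy: posterior shape = α + Σxᵢ, posterior rate = β + n.
So α = 54 − 51 = 3 and β = 30 − 13 = 17.

Gamma(shape=3, rate=17)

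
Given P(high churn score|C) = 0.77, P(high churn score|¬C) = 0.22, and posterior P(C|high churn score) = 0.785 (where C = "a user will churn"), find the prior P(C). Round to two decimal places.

P(C) = 0.51

In odds form, posterior odds = prior odds × likelihood ratio, so prior odds = posterior odds ÷ LR.
Posterior odds = 0.785/(1−0.785) = 3.6512. LR = 0.77/0.22 = 3.5000.
Prior odds = 3.6512/3.5000 = 1.0432, so P(C) = 1.0432/(1+1.0432) ≈ 0.51.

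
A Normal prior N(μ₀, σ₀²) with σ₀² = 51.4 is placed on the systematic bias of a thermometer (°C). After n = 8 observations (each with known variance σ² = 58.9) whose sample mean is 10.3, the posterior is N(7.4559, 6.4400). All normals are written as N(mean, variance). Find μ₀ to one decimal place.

With known observation variance, the Normal–Normal posterior has precision τ_n = τ₀ + n/σ² and mean μ_n = (τ₀μ₀ + (n/σ²)x̄)/τ_n.
Here τ₀ = 1/51.4 = 0.019455 and τ_data = 8/58.9 = 0.135823, so τ_n = 0.155278.
Rearranging for μ₀: μ₀ = (μ_n·τ_n − τ_data·x̄)/τ₀ = (7.4559·0.155278 − 0.135823·10.3) / 0.019455 = -0.241240/0.019455 ≈ -12.4.

μ₀ = -12.4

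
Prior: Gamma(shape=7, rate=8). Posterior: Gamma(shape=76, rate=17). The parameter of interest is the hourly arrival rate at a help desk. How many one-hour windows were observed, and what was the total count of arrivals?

n = 9 one-hour windows with total 69 arrivals

A Gamma(α, β) prior (rate parametrization) on a Poisson rate with n observations summing to S gives posterior Gamma(α+S, β+n).
Matching: Σxᵢ = 76 − 7 = 69 and n = 17 − 8 = 9.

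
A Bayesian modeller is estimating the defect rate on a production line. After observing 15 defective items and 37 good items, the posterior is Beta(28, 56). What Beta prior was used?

A Beta(α, β) prior with s successes and f failures in binomial data gives a Beta(α+s, β+f) posterior.
Subtract the data counts: 28−15=13, 56−37=19.

Beta(13, 19)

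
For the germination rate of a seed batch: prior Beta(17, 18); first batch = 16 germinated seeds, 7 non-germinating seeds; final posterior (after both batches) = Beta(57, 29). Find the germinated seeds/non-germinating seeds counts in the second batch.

24 germinated seeds and 4 non-germinating seeds

Sequential conjugate updates are equivalent to a single update on the pooled data, so total successes = posterior α − prior α and total failures = posterior β − prior β.
Total across both batches: 57−17=40 germinated seeds, 29−18=11 non-germinating seeds.
Subtract the first batch: 40−16=24 germinated seeds and 11−7=4 non-germinating seeds.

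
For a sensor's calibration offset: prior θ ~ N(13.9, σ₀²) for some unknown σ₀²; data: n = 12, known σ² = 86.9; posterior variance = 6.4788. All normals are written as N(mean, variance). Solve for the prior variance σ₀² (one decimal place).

Posterior precision equals prior precision plus data precision: 1/σ_n² = 1/σ₀² + n/σ².
So 1/σ₀² = 1/6.4788 − 12/86.9 = 0.154350 − 0.138090 = 0.016260.
Hence σ₀² = 1/0.016260 ≈ 61.5.

σ₀² = 61.5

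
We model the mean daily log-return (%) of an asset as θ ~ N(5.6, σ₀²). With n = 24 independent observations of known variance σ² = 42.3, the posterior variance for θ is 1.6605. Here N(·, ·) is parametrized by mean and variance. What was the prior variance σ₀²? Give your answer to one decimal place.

σ₀² = 28.7

Posterior precision equals prior precision plus data precision: 1/σ_n² = 1/σ₀² + n/σ².
So 1/σ₀² = 1/1.6605 − 24/42.3 = 0.602228 − 0.567376 = 0.034852.
Hence σ₀² = 1/0.034852 ≈ 28.7.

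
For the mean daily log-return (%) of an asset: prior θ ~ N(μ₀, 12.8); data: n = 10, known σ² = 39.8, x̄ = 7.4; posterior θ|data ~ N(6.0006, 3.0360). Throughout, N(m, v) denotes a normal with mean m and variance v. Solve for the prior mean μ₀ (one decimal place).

μ₀ = 1.5

The posterior mean is a precision-weighted average: μ_n = (τ₀μ₀ + τ_data·x̄)/(τ₀+τ_data), with τ₀=1/σ₀² and τ_data=n/σ².
Here τ₀ = 1/12.8 = 0.078125 and τ_data = 10/39.8 = 0.251256, so τ_n = 0.329381.
Rearranging for μ₀: μ₀ = (μ_n·τ_n − τ_data·x̄)/τ₀ = (6.0006·0.329381 − 0.251256·7.4) / 0.078125 = 0.117189/0.078125 ≈ 1.5.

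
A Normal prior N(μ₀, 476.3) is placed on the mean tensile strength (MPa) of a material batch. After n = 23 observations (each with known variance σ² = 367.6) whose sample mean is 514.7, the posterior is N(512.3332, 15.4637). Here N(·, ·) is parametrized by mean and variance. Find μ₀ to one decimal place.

With known observation variance, the Normal–Normal posterior has precision τ_n = τ₀ + n/σ² and mean μ_n = (τ₀μ₀ + (n/σ²)x̄)/τ_n.
Here τ₀ = 1/476.3 = 0.002100 and τ_data = 23/367.6 = 0.062568, so τ_n = 0.064668.
Rearranging for μ₀: μ₀ = (μ_n·τ_n − τ_data·x̄)/τ₀ = (512.3332·0.064668 − 0.062568·514.7) / 0.002100 = 0.927814/0.002100 ≈ 441.8.

μ₀ = 441.8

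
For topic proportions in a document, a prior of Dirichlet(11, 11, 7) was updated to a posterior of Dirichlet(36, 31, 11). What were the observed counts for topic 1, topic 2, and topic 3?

For a Dirichlet(α) prior with multinomial counts c, the posterior is Dirichlet(α + c) componentwise.
Counts are posterior − prior componentwise: 36−11=25, 31−11=20, 11−7=4.

counts (25, 20, 4)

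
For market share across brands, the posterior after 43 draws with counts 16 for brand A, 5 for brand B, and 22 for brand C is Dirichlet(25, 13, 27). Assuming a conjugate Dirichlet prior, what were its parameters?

For a Dirichlet(α) prior with multinomial counts c, the posterior is Dirichlet(α + c) componentwise.
Subtract each count from the matching posterior parameter: 25−16=9, 13−5=8, 27−22=5.

Dirichlet(9, 8, 5)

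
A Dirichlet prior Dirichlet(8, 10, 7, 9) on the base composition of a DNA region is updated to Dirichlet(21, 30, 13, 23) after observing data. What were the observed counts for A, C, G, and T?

counts (13, 20, 6, 14)

For a Dirichlet(α) prior with multinomial counts c, the posterior is Dirichlet(α + c) componentwise.
Counts are posterior − prior componentwise: 21−8=13, 30−10=20, 13−7=6, 23−9=14.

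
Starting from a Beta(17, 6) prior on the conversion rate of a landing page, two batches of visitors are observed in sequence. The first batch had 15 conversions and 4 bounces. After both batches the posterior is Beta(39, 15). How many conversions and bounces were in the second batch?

7 conversions and 5 bounces

Because Beta–binomial updating is additive in the counts, the combined data contributed (α_post−α_prior, β_post−β_prior) successes and failures.
Total across both batches: 39−17=22 conversions, 15−6=9 bounces.
Subtract the first batch: 22−15=7 conversions and 9−4=5 bounces.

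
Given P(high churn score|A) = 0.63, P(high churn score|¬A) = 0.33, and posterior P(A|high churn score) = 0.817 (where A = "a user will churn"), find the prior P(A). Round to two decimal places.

In odds form, posterior odds = prior odds × likelihood ratio, so prior odds = posterior odds ÷ LR.
Posterior odds = 0.817/(1−0.817) = 4.4645. LR = 0.63/0.33 = 1.9091.
Prior odds = 4.4645/1.9091 = 2.3385, so P(A) = 2.3385/(1+2.3385) ≈ 0.70.

P(A) = 0.70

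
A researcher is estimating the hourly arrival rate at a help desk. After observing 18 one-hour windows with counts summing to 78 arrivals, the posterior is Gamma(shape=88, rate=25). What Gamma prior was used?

Gamma(shape=10, rate=7)

Gamma–Poisson conjugacy: posterior shape = α + Σxᵢ, posterior rate = β + n.
So α = 88 − 78 = 10 and β = 25 − 18 = 7.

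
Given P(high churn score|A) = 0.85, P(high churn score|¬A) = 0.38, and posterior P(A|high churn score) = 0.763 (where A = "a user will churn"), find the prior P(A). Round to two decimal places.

P(A) = 0.59

Bayes' rule in odds form gives O(A|E) = O(A)·[P(E|A)/P(E|¬A)], hence O(A) = O(A|E)/LR.
Posterior odds = 0.763/(1−0.763) = 3.2194. LR = 0.85/0.38 = 2.2368.
Prior odds = 3.2194/2.2368 = 1.4393, so P(A) = 1.4393/(1+1.4393) ≈ 0.59.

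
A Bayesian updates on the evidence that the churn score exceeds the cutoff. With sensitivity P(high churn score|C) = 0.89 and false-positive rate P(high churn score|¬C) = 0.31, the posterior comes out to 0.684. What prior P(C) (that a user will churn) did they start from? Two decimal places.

P(C) = 0.43

Bayes' rule in odds form gives O(C|E) = O(C)·[P(E|C)/P(E|¬C)], hence O(C) = O(C|E)/LR.
Posterior odds = 0.684/(1−0.684) = 2.1646. LR = 0.89/0.31 = 2.8710.
Prior odds = 2.1646/2.8710 = 0.7540, so P(C) = 0.7540/(1+0.7540) ≈ 0.43.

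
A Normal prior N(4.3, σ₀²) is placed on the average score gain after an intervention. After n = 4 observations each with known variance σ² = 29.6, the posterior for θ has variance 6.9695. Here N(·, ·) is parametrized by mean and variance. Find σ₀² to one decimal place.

σ₀² = 119.8

Posterior precision equals prior precision plus data precision: 1/σ_n² = 1/σ₀² + n/σ².
So 1/σ₀² = 1/6.9695 − 4/29.6 = 0.143482 − 0.135135 = 0.008347.
Hence σ₀² = 1/0.008347 ≈ 119.8.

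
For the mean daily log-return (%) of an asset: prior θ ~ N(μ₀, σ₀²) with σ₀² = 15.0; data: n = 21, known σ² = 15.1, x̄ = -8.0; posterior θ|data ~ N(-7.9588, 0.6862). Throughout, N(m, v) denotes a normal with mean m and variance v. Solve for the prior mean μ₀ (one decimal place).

The posterior mean is a precision-weighted average: μ_n = (τ₀μ₀ + τ_data·x̄)/(τ₀+τ_data), with τ₀=1/σ₀² and τ_data=n/σ².
Here τ₀ = 1/15.0 = 0.066667 and τ_data = 21/15.1 = 1.390728, so τ_n = 1.457395.
Rearranging for μ₀: μ₀ = (μ_n·τ_n − τ_data·x̄)/τ₀ = (-7.9588·1.457395 − 1.390728·-8.0) / 0.066667 = -0.473291/0.066667 ≈ -7.1.

μ₀ = -7.1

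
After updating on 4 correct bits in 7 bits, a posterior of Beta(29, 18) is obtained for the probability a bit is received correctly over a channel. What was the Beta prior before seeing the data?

Beta(25, 15)

A Beta(a, b) prior with s successes and f failures in binomial data gives a Beta(a+s, b+f) posterior.
So a = 29 − 4 = 25 and b = 18 − 3 = 15.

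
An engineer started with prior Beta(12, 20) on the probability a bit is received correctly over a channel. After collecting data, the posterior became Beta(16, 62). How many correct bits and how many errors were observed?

Under Beta–binomial conjugacy the posterior parameters are (a+s, b+f).
Match parameters: s=16−12=4, f=62−20=42.

4 correct bits and 42 errors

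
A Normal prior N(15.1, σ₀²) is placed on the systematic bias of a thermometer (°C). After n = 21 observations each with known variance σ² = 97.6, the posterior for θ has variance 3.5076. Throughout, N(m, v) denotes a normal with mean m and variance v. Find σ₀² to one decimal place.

For the Normal–Normal model with known σ², precisions add: τ_n = τ₀ + n/σ².
So 1/σ₀² = 1/3.5076 − 21/97.6 = 0.285095 − 0.215164 = 0.069931.
Hence σ₀² = 1/0.069931 ≈ 14.3.

σ₀² = 14.3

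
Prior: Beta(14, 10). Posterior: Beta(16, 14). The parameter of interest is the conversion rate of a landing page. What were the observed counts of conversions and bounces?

2 conversions and 4 bounces

A Beta(α, β) prior with s successes and f failures in binomial data gives a Beta(α+s, β+f) posterior.
So s = 16 − 14 = 2 and f = 14 − 10 = 4.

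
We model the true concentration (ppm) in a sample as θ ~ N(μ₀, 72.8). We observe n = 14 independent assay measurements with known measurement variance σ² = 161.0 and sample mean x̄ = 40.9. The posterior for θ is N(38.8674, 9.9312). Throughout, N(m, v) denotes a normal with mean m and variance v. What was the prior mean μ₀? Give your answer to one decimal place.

The posterior mean is a precision-weighted average: μ_n = (τ₀μ₀ + τ_data·x̄)/(τ₀+τ_data), with τ₀=1/σ₀² and τ_data=n/σ².
Here τ₀ = 1/72.8 = 0.013736 and τ_data = 14/161.0 = 0.086957, so τ_n = 0.100693.
Rearranging for μ₀: μ₀ = (μ_n·τ_n − τ_data·x̄)/τ₀ = (38.8674·0.100693 − 0.086957·40.9) / 0.013736 = 0.357134/0.013736 ≈ 26.0.

μ₀ = 26.0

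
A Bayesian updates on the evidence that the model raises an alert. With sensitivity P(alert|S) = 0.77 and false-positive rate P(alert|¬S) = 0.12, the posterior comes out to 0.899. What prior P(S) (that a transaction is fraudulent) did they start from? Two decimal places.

Bayes' rule in odds form gives O(S|E) = O(S)·[P(E|S)/P(E|¬S)], hence O(S) = O(S|E)/LR.
Posterior odds = 0.899/(1−0.899) = 8.9010. LR = 0.77/0.12 = 6.4167.
Prior odds = 8.9010/6.4167 = 1.3872, so P(S) = 1.3872/(1+1.3872) ≈ 0.58.

P(S) = 0.58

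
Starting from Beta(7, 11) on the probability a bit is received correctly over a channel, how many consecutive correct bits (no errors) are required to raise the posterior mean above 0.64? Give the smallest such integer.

k = 13

After k correct bits and 0 errors the posterior is Beta(7+k, 11), with mean (7+k)/(7+11+k).
Set (7+k)/(18+k) > 0.64 and solve: k > (0.64·18 − 7)/(1 − 0.64) = 12.556.
The smallest integer exceeding 12.556 is 13, and checking k=13: (20)/(31) = 0.6452 > 0.64.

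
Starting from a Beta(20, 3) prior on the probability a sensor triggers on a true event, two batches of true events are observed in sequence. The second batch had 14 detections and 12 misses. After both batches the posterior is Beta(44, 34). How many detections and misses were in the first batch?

Because Beta–binomial updating is additive in the counts, the combined data contributed (α_post−α_prior, β_post−β_prior) successes and failures.
Total across both batches: 44−20=24 detections, 34−3=31 misses.
Subtract the second batch: 24−14=10 detections and 31−12=19 misses.

10 detections and 19 misses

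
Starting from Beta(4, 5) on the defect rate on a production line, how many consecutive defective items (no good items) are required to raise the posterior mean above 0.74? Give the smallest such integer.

After k defective items and 0 good items the posterior is Beta(4+k, 5), with mean (4+k)/(4+5+k).
Set (4+k)/(9+k) > 0.74 and solve: k > (0.74·9 − 4)/(1 − 0.74) = 10.231.
The smallest integer exceeding 10.231 is 11, and checking k=11: (15)/(20) = 0.7500 > 0.74.

k = 11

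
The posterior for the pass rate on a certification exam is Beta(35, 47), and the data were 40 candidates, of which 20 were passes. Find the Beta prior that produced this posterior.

A Beta(α, β) prior with s successes and f failures in binomial data gives a Beta(α+s, β+f) posterior.
So α = 35 − 20 = 15 and β = 47 − 20 = 27.

Beta(15, 27)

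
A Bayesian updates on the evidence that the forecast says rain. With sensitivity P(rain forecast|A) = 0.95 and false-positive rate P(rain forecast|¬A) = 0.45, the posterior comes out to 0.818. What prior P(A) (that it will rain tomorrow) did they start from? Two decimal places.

P(A) = 0.68

Bayes' rule in odds form gives O(A|E) = O(A)·[P(E|A)/P(E|¬A)], hence O(A) = O(A|E)/LR.
Posterior odds = 0.818/(1−0.818) = 4.4945. LR = 0.95/0.45 = 2.1111.
Prior odds = 4.4945/2.1111 = 2.1290, so P(A) = 2.1290/(1+2.1290) ≈ 0.68.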